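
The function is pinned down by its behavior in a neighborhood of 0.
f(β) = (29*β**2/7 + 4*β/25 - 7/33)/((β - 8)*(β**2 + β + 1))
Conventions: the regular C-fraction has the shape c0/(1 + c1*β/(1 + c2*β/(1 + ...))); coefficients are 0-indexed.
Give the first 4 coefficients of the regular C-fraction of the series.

Taylor coefficients (expand at 0): a_0 = 7/264, a_1 = -2281/52800, a_2 = -1488031/2956800, a_3 = 1626967/3379200.
c0 = a_0 = 7/264. Peel one level at a time: if S = 1 + c*β/S' with S'(0) = 1, then c is the β-coefficient of S and S' = c*β/(S - 1).
S_1 = c0/f = 1 + (2281/1400)*β + (5300467/245000)*β^2 + ...; c1 = 2281/1400.
S_2 = c1*β/(S_1 - 1) = 1 + (-5300467/399175)*β + (37438761431/254945089)*β^2 + ...; c2 = -5300467/399175.
S_3 = c2*β/(S_2 - 1) = 1 + (935969035775/84632556589)*β + ...; c3 = 935969035775/84632556589.

The regular C-fraction coefficients are [7/264, 2281/1400, -5300467/399175, 935969035775/84632556589].


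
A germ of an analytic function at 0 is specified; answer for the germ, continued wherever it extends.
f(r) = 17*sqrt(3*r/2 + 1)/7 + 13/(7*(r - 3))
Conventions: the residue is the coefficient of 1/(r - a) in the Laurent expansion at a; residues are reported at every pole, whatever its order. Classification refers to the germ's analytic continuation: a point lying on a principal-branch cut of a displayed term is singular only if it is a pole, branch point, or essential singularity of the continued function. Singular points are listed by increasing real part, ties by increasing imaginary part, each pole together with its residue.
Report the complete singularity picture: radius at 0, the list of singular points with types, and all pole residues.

Radius of convergence at 0: 2/3.
At -2/3: an algebraic (square-root) branch point.
At 3: a pole of order 1; residue 13/7.

Denominator factor (r - 3): pole of order 1 at 3, modulus 3.
Branch term (17/7)*sqrt(1 - r/(-2/3)): its argument vanishes at r = -2/3, a square-root branch point, modulus 2/3.
The radius of convergence is the smallest modulus among the singular points: 2/3.
The branch term is analytic at 3 and contributes nothing to the residue; only the rational part matters.
At the order-1 pole 3 set g(r) = (r - (3))*(rational part) = 13/7.
Simple pole: residue = g(a) at a = 3, which is 13/7.
List the singular points by increasing real part (a conjugate pair: the negative imaginary part first).


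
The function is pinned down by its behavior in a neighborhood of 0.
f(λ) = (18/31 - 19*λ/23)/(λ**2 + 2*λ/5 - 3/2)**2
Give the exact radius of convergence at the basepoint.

The radius of convergence is -1/5 + (1/10)*sqrt(154).

Denominator factor (λ**2 + 2*λ/5 - 3/2)^2: discriminant 154/25, real irrational roots -1/5 + (1/10)*sqrt(154) and -1/5 - (1/10)*sqrt(154); poles of order 2, moduli -1/5 + (1/10)*sqrt(154) and 1/5 + (1/10)*sqrt(154).
The radius of convergence is the smallest modulus among the singular points: -1/5 + (1/10)*sqrt(154).


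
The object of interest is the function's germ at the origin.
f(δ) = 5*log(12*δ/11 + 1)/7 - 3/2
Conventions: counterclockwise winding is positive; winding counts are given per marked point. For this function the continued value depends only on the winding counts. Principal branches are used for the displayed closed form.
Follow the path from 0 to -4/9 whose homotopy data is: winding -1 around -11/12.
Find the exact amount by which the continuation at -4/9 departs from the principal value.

Continued minus principal equals -(10/7)*pi*i.

The rational part is single-valued and drops out of the difference; each branch term changes only by its own monodromy.
(5/7)*log(1 - δ/(-11/12)): each positive loop around -11/12 adds 2*pi*i to the log, so winding -1 contributes (5/7)*(-1)*2*pi*i = -(10/7)*pi*i.
Summing the contributions at δ = -4/9 gives -(10/7)*pi*i.


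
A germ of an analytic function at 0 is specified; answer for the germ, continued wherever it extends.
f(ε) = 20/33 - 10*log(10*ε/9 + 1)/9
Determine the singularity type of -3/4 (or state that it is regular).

There is no denominator, hence no pole anywhere.
Branch term log(1 - ε/(-9/10)): argument at -3/4 is 1/6, nonzero, so -3/4 is not its branch point (a point on a principal cut is still regular for the continued germ).
So the germ continues analytically to -3/4.

The point is a regular point.


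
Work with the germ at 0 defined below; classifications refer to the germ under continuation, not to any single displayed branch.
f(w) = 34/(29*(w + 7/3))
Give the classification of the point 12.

The point is a regular point.

Denominator factors: w + 7/3 = 43/3 at w = 12 — none vanishes.
So the germ continues analytically to 12.


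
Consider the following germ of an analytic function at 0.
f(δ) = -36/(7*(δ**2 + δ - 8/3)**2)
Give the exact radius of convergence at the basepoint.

Denominator factor (δ**2 + δ - 8/3)^2: discriminant 35/3, real irrational roots -1/2 + (1/6)*sqrt(105) and -1/2 - (1/6)*sqrt(105); poles of order 2, moduli -1/2 + (1/6)*sqrt(105) and 1/2 + (1/6)*sqrt(105).
The radius of convergence is the smallest modulus among the singular points: -1/2 + (1/6)*sqrt(105).

The radius of convergence is -1/2 + (1/6)*sqrt(105).


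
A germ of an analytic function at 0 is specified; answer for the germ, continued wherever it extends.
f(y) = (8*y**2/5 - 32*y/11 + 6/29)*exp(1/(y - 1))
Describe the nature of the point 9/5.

The point is a regular point.

There is no denominator, hence no pole anywhere.
The essential point of exp(1/(y - (1))) is 1, not 9/5.
So the germ continues analytically to 9/5.


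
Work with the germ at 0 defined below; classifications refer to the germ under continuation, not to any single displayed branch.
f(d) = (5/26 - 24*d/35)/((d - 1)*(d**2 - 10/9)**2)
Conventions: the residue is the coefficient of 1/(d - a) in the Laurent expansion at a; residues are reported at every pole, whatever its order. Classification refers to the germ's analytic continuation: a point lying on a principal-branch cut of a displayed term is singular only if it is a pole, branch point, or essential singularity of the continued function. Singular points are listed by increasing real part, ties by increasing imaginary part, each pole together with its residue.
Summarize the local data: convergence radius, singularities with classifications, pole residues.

Radius of convergence at 0: 1.
At -(1/3)*sqrt(10): a pole of order 2; residue 36369/1820 - (461619/72800)*sqrt(10).
At 1: a pole of order 1; residue -36369/910.
At (1/3)*sqrt(10): a pole of order 2; residue 36369/1820 + (461619/72800)*sqrt(10).


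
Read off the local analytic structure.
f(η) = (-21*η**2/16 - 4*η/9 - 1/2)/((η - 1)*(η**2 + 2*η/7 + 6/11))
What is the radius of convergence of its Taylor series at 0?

The radius of convergence is (1/11)*sqrt(66).

Denominator factor (η**2 + 2*η/7 + 6/11): discriminant -1132/539, complex-conjugate roots (-1/7) + ((1/77)*sqrt(3113))*i and (-1/7) - ((1/77)*sqrt(3113))*i; poles of order 1, moduli (1/11)*sqrt(66) and (1/11)*sqrt(66).
Denominator factor (η - 1): pole of order 1 at 1, modulus 1.
The radius of convergence is the smallest modulus among the singular points: (1/11)*sqrt(66).


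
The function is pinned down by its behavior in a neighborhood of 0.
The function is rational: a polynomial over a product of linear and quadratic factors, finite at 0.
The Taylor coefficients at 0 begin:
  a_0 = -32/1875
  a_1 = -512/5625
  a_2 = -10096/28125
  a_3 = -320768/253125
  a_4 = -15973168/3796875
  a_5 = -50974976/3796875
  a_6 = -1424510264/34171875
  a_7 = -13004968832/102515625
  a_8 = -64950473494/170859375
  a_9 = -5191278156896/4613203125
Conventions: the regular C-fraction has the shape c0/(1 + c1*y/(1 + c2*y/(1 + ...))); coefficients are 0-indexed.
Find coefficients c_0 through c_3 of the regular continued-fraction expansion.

The regular C-fraction coefficients are [-32/1875, -16/3, 667/480, -375769/320160].

Taylor coefficients (read off): a_0 = -32/1875, a_1 = -512/5625, a_2 = -10096/28125, a_3 = -320768/253125.
c0 = a_0 = -32/1875. Peel one level at a time: if S = 1 + c*y/S' with S'(0) = 1, then c is the y-coefficient of S and S' = c*y/(S - 1).
S_1 = c0/f = 1 + (-16/3)*y + (667/90)*y^2 + ...; c1 = -16/3.
S_2 = c1*y/(S_1 - 1) = 1 + (667/480)*y + (375769/230400)*y^2 + ...; c2 = 667/480.
S_3 = c2*y/(S_2 - 1) = 1 + (-375769/320160)*y + ...; c3 = -375769/320160.


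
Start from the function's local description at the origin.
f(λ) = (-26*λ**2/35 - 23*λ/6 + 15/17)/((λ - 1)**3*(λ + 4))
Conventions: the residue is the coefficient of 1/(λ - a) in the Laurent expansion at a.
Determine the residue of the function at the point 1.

At the order-3 pole 1 set g(λ) = (λ - (1))^3*f(λ) = (-26*λ**2/35 - 23*λ/6 + 15/17)/(λ + 4).
Order-3 pole: residue = g''(a)/2; g''(1) = 15458/223125, so the residue is 7729/223125.

The residue is 7729/223125.


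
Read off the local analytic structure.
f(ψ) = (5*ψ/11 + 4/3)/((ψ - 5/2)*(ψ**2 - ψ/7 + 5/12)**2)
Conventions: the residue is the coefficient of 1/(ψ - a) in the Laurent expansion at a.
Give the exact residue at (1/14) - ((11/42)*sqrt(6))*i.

The residue is (-23961/772475) - ((246439032/1028164225)*sqrt(6))*i.


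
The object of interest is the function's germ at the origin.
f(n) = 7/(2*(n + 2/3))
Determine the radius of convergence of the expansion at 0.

Denominator factor (n + 2/3): pole of order 1 at -2/3, modulus 2/3.
The radius of convergence is the smallest modulus among the singular points: 2/3.

The radius of convergence is 2/3.


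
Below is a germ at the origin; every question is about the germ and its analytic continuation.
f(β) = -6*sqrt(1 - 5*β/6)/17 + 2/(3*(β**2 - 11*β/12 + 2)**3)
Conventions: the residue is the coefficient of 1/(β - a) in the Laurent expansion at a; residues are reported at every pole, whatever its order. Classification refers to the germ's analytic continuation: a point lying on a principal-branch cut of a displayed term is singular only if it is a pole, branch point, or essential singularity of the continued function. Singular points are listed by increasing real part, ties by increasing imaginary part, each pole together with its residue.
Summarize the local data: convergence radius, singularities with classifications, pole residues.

Radius of convergence at 0: 6/5.
At (11/24) - ((1/24)*sqrt(1031))*i: a pole of order 3; residue ((995328/1095912791)*sqrt(1031))*i.
At (11/24) + ((1/24)*sqrt(1031))*i: a pole of order 3; residue -((995328/1095912791)*sqrt(1031))*i.
At 6/5: an algebraic (square-root) branch point.

Denominator factor (β**2 - 11*β/12 + 2)^3: discriminant -1031/144, complex-conjugate roots (11/24) + ((1/24)*sqrt(1031))*i and (11/24) - ((1/24)*sqrt(1031))*i; poles of order 3, moduli sqrt(2) and sqrt(2).
Branch term (-6/17)*sqrt(1 - β/(6/5)): its argument vanishes at β = 6/5, a square-root branch point, modulus 6/5.
The radius of convergence is the smallest modulus among the singular points: 6/5.
The branch term is analytic at (11/24) - ((1/24)*sqrt(1031))*i and contributes nothing to the residue; only the rational part matters.
The factor β**2 - 11*β/12 + 2 splits as (β - a)(β - a') with a = (11/24) - ((1/24)*sqrt(1031))*i, a' = (11/24) + ((1/24)*sqrt(1031))*i. At the order-3 pole a set g(β) = (β - a)^3*(rational part) = [2/3] / (β - a')^3.
Order-3 pole: residue = g''(a)/2; g''((11/24) - ((1/24)*sqrt(1031))*i) = ((1990656/1095912791)*sqrt(1031))*i, so the residue is ((995328/1095912791)*sqrt(1031))*i.
The branch term is analytic at (11/24) + ((1/24)*sqrt(1031))*i and contributes nothing to the residue; only the rational part matters.
The factor β**2 - 11*β/12 + 2 splits as (β - a)(β - a') with a = (11/24) + ((1/24)*sqrt(1031))*i, a' = (11/24) - ((1/24)*sqrt(1031))*i. At the order-3 pole a set g(β) = (β - a)^3*(rational part) = [2/3] / (β - a')^3.
Order-3 pole: residue = g''(a)/2; g''((11/24) + ((1/24)*sqrt(1031))*i) = -((1990656/1095912791)*sqrt(1031))*i, so the residue is -((995328/1095912791)*sqrt(1031))*i.
List the singular points by increasing real part (a conjugate pair: the negative imaginary part first).


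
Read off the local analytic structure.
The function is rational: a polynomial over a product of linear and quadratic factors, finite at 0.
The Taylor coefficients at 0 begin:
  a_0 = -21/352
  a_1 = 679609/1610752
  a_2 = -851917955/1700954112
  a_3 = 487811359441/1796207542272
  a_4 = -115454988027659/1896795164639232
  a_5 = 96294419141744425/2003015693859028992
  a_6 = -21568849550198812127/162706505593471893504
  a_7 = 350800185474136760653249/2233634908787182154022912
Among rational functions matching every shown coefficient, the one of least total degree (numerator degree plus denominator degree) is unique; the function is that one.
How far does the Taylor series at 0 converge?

The radius of convergence is 11/9.

No rational of total degree below 4 reproduces all 8 coefficients; solving the [1/3] Pade equations on them gives f(ξ) = (28*ξ/39 - 1/8)/((ξ + 11/9)*(ξ**2 + 7*ξ/8 + 12/7)), whose expansion matches every shown term.
Denominator factor (ξ + 11/9): pole of order 1 at -11/9, modulus 11/9.
Denominator factor (ξ**2 + 7*ξ/8 + 12/7): discriminant -2729/448, complex-conjugate roots (-7/16) + ((1/112)*sqrt(19103))*i and (-7/16) - ((1/112)*sqrt(19103))*i; poles of order 1, moduli (2/7)*sqrt(21) and (2/7)*sqrt(21).
The radius of convergence is the smallest modulus among the singular points: 11/9.


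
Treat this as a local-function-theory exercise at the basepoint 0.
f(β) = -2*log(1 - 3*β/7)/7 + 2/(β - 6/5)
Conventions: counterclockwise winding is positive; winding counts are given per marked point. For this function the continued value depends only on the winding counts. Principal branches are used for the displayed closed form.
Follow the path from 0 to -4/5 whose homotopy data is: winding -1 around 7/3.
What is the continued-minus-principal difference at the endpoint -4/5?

Continued minus principal equals (4/7)*pi*i.

The rational part is single-valued and drops out of the difference; each branch term changes only by its own monodromy.
(-2/7)*log(1 - β/(7/3)): each positive loop around 7/3 adds 2*pi*i to the log, so winding -1 contributes (-2/7)*(-1)*2*pi*i = (4/7)*pi*i.
Summing the contributions at β = -4/5 gives (4/7)*pi*i.


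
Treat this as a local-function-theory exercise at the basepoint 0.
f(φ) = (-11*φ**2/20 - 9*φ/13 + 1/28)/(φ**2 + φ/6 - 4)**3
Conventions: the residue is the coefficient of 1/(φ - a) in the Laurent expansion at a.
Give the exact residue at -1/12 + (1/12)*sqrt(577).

The factor φ**2 + φ/6 - 4 splits as (φ - a)(φ - a') with a = -1/12 + (1/12)*sqrt(577), a' = -1/12 - (1/12)*sqrt(577). At the order-3 pole a set g(φ) = (φ - a)^3*f(φ) = [-11*φ**2/20 - 9*φ/13 + 1/28] / (φ - a')^3.
Order-3 pole: residue = g''(a)/2; g''(-1/12 + (1/12)*sqrt(577)) = (34992756/87405515015)*sqrt(577), so the residue is (17496378/87405515015)*sqrt(577).

The residue is (17496378/87405515015)*sqrt(577).


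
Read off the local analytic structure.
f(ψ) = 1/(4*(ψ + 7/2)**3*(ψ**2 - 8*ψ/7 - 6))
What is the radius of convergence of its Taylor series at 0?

The radius of convergence is -4/7 + (1/7)*sqrt(310).

Denominator factor (ψ + 7/2)^3: pole of order 3 at -7/2, modulus 7/2.
Denominator factor (ψ**2 - 8*ψ/7 - 6): discriminant 1240/49, real irrational roots 4/7 + (1/7)*sqrt(310) and 4/7 - (1/7)*sqrt(310); poles of order 1, moduli 4/7 + (1/7)*sqrt(310) and -4/7 + (1/7)*sqrt(310).
The radius of convergence is the smallest modulus among the singular points: -4/7 + (1/7)*sqrt(310).


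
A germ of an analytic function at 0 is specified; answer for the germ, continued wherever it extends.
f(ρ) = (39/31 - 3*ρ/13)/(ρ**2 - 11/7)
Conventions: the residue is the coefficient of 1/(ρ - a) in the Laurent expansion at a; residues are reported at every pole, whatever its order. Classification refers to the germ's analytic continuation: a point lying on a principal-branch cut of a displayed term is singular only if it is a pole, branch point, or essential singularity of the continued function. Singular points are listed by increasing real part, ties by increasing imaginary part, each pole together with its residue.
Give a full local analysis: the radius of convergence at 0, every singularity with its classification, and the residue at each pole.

Denominator factor (ρ**2 - 11/7): discriminant 44/7, real irrational roots (1/7)*sqrt(77) and -(1/7)*sqrt(77); poles of order 1, moduli (1/7)*sqrt(77) and (1/7)*sqrt(77).
The radius of convergence is the smallest modulus among the singular points: (1/7)*sqrt(77).
The factor ρ**2 - 11/7 splits as (ρ - a)(ρ - a') with a = -(1/7)*sqrt(77), a' = (1/7)*sqrt(77). At the order-1 pole a set g(ρ) = (ρ - a)*f(ρ) = [39/31 - 3*ρ/13] / (ρ - a').
Simple pole: residue = g(a) at a = -(1/7)*sqrt(77), which is -3/26 - (39/682)*sqrt(77).
The factor ρ**2 - 11/7 splits as (ρ - a)(ρ - a') with a = (1/7)*sqrt(77), a' = -(1/7)*sqrt(77). At the order-1 pole a set g(ρ) = (ρ - a)*f(ρ) = [39/31 - 3*ρ/13] / (ρ - a').
Simple pole: residue = g(a) at a = (1/7)*sqrt(77), which is -3/26 + (39/682)*sqrt(77).
List the singular points by increasing real part (a conjugate pair: the negative imaginary part first).

Radius of convergence at 0: (1/7)*sqrt(77).
At -(1/7)*sqrt(77): a pole of order 1; residue -3/26 - (39/682)*sqrt(77).
At (1/7)*sqrt(77): a pole of order 1; residue -3/26 + (39/682)*sqrt(77).


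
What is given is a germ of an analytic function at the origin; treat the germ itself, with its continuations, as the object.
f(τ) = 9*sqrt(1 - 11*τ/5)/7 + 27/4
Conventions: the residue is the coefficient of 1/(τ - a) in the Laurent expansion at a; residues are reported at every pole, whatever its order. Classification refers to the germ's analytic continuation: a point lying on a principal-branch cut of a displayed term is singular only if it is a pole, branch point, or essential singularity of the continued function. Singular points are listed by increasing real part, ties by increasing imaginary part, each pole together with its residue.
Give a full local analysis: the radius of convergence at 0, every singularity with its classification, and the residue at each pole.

Branch term (9/7)*sqrt(1 - τ/(5/11)): its argument vanishes at τ = 5/11, a square-root branch point, modulus 5/11.
The radius of convergence is the smallest modulus among the singular points: 5/11.

Radius of convergence at 0: 5/11.
At 5/11: an algebraic (square-root) branch point.


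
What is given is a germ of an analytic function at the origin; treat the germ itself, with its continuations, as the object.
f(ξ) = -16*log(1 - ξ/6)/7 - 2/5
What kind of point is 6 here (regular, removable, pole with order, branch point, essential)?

The term (-16/7)*log(1 - ξ/(6)) has argument 1 - 6/(6) = 0 at 6: a logarithmic (infinitely-sheeted) branch point; the remaining terms are analytic or single-valued there.

The point is a logarithmic branch point.


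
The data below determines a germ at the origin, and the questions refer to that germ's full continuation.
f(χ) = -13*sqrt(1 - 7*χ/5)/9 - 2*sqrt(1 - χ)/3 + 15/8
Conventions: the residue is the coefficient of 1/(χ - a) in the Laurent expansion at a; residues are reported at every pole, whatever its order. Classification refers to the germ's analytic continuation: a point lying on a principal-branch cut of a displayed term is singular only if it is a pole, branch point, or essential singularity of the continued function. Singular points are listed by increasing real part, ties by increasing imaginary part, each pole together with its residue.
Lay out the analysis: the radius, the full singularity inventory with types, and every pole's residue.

Branch term (-2/3)*sqrt(1 - χ/(1)): its argument vanishes at χ = 1, a square-root branch point, modulus 1.
Branch term (-13/9)*sqrt(1 - χ/(5/7)): its argument vanishes at χ = 5/7, a square-root branch point, modulus 5/7.
The radius of convergence is the smallest modulus among the singular points: 5/7.
List the singular points by increasing real part (a conjugate pair: the negative imaginary part first).

Radius of convergence at 0: 5/7.
At 5/7: an algebraic (square-root) branch point.
At 1: an algebraic (square-root) branch point.


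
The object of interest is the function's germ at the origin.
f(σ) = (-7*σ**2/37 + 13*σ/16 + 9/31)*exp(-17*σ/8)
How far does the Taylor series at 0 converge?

The radius of convergence is infinite.

The factor exp(-17*σ/8) is entire and contributes no finite singular point.
The polynomial part has no poles.
No finite singular points: the Taylor series at 0 converges everywhere.


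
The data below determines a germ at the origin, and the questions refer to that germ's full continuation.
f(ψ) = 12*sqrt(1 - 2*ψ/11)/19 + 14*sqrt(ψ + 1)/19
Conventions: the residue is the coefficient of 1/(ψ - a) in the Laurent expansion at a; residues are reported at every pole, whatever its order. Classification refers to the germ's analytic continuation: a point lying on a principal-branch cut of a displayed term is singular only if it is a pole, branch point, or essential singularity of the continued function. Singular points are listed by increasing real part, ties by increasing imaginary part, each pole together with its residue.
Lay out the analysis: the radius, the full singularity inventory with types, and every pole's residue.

Radius of convergence at 0: 1.
At -1: an algebraic (square-root) branch point.
At 11/2: an algebraic (square-root) branch point.

Branch term (14/19)*sqrt(1 - ψ/(-1)): its argument vanishes at ψ = -1, a square-root branch point, modulus 1.
Branch term (12/19)*sqrt(1 - ψ/(11/2)): its argument vanishes at ψ = 11/2, a square-root branch point, modulus 11/2.
The radius of convergence is the smallest modulus among the singular points: 1.
List the singular points by increasing real part (a conjugate pair: the negative imaginary part first).


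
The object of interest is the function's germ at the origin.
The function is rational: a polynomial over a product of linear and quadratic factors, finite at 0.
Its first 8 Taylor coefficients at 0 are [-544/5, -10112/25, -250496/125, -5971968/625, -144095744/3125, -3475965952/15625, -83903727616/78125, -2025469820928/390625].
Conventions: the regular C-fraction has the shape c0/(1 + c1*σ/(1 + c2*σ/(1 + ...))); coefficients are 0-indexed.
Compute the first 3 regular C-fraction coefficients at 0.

The regular C-fraction coefficients are [-544/5, -316/85, -1661/1343].


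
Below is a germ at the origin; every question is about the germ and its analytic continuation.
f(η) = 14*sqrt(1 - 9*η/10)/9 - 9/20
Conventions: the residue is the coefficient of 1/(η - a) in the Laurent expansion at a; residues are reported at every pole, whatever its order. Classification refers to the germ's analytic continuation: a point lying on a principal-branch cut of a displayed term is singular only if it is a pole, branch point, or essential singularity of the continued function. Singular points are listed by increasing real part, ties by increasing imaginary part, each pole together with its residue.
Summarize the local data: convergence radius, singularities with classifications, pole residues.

Branch term (14/9)*sqrt(1 - η/(10/9)): its argument vanishes at η = 10/9, a square-root branch point, modulus 10/9.
The radius of convergence is the smallest modulus among the singular points: 10/9.

Radius of convergence at 0: 10/9.
At 10/9: an algebraic (square-root) branch point.


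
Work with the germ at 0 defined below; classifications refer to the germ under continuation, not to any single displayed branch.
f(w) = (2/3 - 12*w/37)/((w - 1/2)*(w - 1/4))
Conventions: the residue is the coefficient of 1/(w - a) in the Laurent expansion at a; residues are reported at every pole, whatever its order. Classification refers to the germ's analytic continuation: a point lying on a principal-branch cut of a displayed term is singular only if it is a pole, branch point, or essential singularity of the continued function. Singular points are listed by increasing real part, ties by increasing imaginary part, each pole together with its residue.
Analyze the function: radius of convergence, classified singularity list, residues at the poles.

Radius of convergence at 0: 1/4.
At 1/4: a pole of order 1; residue -260/111.
At 1/2: a pole of order 1; residue 224/111.

Denominator factor (w - 1/4): pole of order 1 at 1/4, modulus 1/4.
Denominator factor (w - 1/2): pole of order 1 at 1/2, modulus 1/2.
The radius of convergence is the smallest modulus among the singular points: 1/4.
At the order-1 pole 1/4 set g(w) = (w - (1/4))*f(w) = (2/3 - 12*w/37)/(w - 1/2).
Simple pole: residue = g(a) at a = 1/4, which is -260/111.
At the order-1 pole 1/2 set g(w) = (w - (1/2))*f(w) = (2/3 - 12*w/37)/(w - 1/4).
Simple pole: residue = g(a) at a = 1/2, which is 224/111.
List the singular points by increasing real part (a conjugate pair: the negative imaginary part first).


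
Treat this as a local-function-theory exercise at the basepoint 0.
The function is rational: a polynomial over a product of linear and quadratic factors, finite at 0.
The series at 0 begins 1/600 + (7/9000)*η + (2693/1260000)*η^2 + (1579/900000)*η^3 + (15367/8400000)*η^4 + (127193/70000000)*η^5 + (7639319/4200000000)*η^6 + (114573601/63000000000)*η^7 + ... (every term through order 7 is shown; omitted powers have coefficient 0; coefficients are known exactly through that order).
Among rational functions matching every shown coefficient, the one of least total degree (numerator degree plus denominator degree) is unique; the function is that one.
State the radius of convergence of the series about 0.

No rational of total degree below 6 reproduces all 8 coefficients; solving the [2/4] Pade equations on them gives f(η) = (-8*η**2/7 + 7*η/18 - 5/3)/((η - 1)*(η + 10)**3), whose expansion matches every shown term.
Denominator factor (η + 10)^3: pole of order 3 at -10, modulus 10.
Denominator factor (η - 1): pole of order 1 at 1, modulus 1.
The radius of convergence is the smallest modulus among the singular points: 1.

The radius of convergence is 1.


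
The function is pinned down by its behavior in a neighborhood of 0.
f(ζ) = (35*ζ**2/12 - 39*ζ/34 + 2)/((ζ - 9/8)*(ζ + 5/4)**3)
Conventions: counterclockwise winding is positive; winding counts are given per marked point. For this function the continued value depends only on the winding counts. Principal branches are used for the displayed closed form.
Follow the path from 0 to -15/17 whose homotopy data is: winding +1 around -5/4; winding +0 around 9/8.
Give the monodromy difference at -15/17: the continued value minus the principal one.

The function is rational, hence single-valued: continuing it around any pole returns the same value, so the difference is 0.

Continued minus principal equals 0.


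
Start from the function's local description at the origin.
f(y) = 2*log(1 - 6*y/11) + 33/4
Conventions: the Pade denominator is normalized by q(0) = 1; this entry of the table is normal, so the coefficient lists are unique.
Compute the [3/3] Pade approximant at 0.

The Pade approximant has numerator coefficients [33/4, -345/44, 1251/605, -153/1210]; denominator coefficients [1, -9/11, 108/605, -54/6655].

Taylor coefficients needed (expand at 0): a_0 = 33/4, a_1 = -12/11, a_2 = -36/121, a_3 = -144/1331, a_4 = -648/14641, a_5 = -15552/805255, a_6 = -15552/1771561.
Write the denominator as Q(y) = 1 + q1*y + q2*y^2 + q3*y^3. Requiring Q*f - P = O(y^7) with deg P <= 3 kills the coefficients of y^4..y^6 in Q*f:
  y^4: a_4 + q1*a_3 + q2*a_2 + q3*a_1 = 0, i.e. -648/14641 + (-144/1331)*q1 + (-36/121)*q2 + (-12/11)*q3 = 0.
  y^5: a_5 + q1*a_4 + q2*a_3 + q3*a_2 = 0, i.e. -15552/805255 + (-648/14641)*q1 + (-144/1331)*q2 + (-36/121)*q3 = 0.
  y^6: a_6 + q1*a_5 + q2*a_4 + q3*a_3 = 0, i.e. -15552/1771561 + (-15552/805255)*q1 + (-648/14641)*q2 + (-144/1331)*q3 = 0.
Solving this linear system: q1 = -9/11, q2 = 108/605, q3 = -54/6655.
The numerator is Q*f truncated at degree 3: P0 = a_0 = 33/4; P1 = a_1 + q1*a_0 = -345/44; P2 = a_2 + q1*a_1 + q2*a_0 = 1251/605; P3 = a_3 + q1*a_2 + q2*a_1 + q3*a_0 = -153/1210.


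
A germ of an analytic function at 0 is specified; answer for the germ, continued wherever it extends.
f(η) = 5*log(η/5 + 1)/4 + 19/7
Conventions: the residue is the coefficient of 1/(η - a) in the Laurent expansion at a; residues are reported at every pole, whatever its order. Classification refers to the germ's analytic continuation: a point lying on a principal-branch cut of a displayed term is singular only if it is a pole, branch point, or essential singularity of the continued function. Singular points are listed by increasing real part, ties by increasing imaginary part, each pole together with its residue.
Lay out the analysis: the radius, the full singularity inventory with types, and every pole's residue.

Branch term (5/4)*log(1 - η/(-5)): its argument vanishes at η = -5, a logarithmic branch point, modulus 5.
The radius of convergence is the smallest modulus among the singular points: 5.

Radius of convergence at 0: 5.
At -5: a logarithmic branch point.


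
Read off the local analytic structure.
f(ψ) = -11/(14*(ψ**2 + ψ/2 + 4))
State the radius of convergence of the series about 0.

The radius of convergence is 2.

Denominator factor (ψ**2 + ψ/2 + 4): discriminant -63/4, complex-conjugate roots (-1/4) + ((3/4)*sqrt(7))*i and (-1/4) - ((3/4)*sqrt(7))*i; poles of order 1, moduli 2 and 2.
The radius of convergence is the smallest modulus among the singular points: 2.


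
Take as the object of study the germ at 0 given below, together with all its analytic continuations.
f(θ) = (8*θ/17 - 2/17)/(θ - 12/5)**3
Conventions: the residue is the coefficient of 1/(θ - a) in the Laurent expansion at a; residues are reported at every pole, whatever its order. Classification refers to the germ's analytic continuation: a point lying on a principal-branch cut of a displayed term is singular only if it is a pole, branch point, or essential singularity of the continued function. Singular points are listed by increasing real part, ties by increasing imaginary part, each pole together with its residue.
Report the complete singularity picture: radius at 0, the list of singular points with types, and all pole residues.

Denominator factor (θ - 12/5)^3: pole of order 3 at 12/5, modulus 12/5.
The radius of convergence is the smallest modulus among the singular points: 12/5.
At the order-3 pole 12/5 set g(θ) = (θ - (12/5))^3*f(θ) = 8*θ/17 - 2/17.
Order-3 pole: residue = g''(a)/2; g''(12/5) = 0, so the residue is 0.

Radius of convergence at 0: 12/5.
At 12/5: a pole of order 3; residue 0.


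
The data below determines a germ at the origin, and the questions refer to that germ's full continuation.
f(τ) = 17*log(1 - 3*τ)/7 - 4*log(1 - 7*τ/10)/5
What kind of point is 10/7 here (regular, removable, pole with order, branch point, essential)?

The point is a logarithmic branch point.

The term (-4/5)*log(1 - τ/(10/7)) has argument 1 - 10/7/(10/7) = 0 at 10/7: a logarithmic (infinitely-sheeted) branch point; the remaining terms are analytic or single-valued there.


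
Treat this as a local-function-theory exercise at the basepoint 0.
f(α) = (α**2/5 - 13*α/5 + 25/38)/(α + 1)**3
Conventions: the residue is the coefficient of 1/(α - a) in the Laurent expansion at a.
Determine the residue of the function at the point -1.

At the order-3 pole -1 set g(α) = (α - (-1))^3*f(α) = α**2/5 - 13*α/5 + 25/38.
Order-3 pole: residue = g''(a)/2; g''(-1) = 2/5, so the residue is 1/5.

The residue is 1/5.


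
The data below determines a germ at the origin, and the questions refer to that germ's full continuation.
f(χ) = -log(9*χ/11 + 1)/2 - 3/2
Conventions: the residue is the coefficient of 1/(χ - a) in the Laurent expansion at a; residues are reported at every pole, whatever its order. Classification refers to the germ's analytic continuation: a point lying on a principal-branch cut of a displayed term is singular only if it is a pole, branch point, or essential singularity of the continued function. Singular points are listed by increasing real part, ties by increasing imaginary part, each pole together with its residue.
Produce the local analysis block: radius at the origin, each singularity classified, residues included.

Radius of convergence at 0: 11/9.
At -11/9: a logarithmic branch point.

Branch term (-1/2)*log(1 - χ/(-11/9)): its argument vanishes at χ = -11/9, a logarithmic branch point, modulus 11/9.
The radius of convergence is the smallest modulus among the singular points: 11/9.


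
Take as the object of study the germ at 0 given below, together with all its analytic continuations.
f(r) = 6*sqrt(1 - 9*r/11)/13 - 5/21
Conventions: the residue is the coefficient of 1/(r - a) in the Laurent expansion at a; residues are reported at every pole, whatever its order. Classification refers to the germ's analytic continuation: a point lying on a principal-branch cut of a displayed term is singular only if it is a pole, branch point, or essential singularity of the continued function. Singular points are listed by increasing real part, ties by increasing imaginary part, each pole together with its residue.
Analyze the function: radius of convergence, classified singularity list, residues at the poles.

Branch term (6/13)*sqrt(1 - r/(11/9)): its argument vanishes at r = 11/9, a square-root branch point, modulus 11/9.
The radius of convergence is the smallest modulus among the singular points: 11/9.

Radius of convergence at 0: 11/9.
At 11/9: an algebraic (square-root) branch point.


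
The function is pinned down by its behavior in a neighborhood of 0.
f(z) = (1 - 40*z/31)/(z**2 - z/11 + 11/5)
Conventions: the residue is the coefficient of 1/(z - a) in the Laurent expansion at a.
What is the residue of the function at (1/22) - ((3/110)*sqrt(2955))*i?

The factor z**2 - z/11 + 11/5 splits as (z - a)(z - a') with a = (1/22) - ((3/110)*sqrt(2955))*i, a' = (1/22) + ((3/110)*sqrt(2955))*i. At the order-1 pole a set g(z) = (z - a)*f(z) = [1 - 40*z/31] / (z - a').
Simple pole: residue = g(a) at a = (1/22) - ((3/110)*sqrt(2955))*i, which is (-20/31) + ((107/18321)*sqrt(2955))*i.

The residue is (-20/31) + ((107/18321)*sqrt(2955))*i.


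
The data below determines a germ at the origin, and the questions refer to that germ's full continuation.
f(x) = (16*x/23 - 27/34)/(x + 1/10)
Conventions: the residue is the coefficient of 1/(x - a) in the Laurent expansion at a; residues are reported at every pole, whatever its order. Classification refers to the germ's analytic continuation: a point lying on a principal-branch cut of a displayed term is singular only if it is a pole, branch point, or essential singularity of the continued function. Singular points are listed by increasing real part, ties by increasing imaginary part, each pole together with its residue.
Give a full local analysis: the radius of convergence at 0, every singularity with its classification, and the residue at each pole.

Denominator factor (x + 1/10): pole of order 1 at -1/10, modulus 1/10.
The radius of convergence is the smallest modulus among the singular points: 1/10.
At the order-1 pole -1/10 set g(x) = (x - (-1/10))*f(x) = 16*x/23 - 27/34.
Simple pole: residue = g(a) at a = -1/10, which is -3377/3910.

Radius of convergence at 0: 1/10.
At -1/10: a pole of order 1; residue -3377/3910.


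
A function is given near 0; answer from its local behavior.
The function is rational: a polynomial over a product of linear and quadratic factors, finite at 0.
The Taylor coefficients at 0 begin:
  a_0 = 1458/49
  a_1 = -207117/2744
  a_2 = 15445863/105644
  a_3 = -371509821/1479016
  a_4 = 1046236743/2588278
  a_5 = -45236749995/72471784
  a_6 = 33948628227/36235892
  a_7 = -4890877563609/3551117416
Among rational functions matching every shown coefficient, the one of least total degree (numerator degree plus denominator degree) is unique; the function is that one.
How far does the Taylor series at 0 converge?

The radius of convergence is 7/9.

No rational of total degree below 4 reproduces all 8 coefficients; solving the [2/2] Pade equations on them gives f(h) = (26*h**2/33 + 5*h/8 + 18)/(h + 7/9)**2, whose expansion matches every shown term.
Denominator factor (h + 7/9)^2: pole of order 2 at -7/9, modulus 7/9.
The radius of convergence is the smallest modulus among the singular points: 7/9.


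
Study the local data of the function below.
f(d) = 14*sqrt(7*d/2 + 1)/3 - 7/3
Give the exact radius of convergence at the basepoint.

Branch term (14/3)*sqrt(1 - d/(-2/7)): its argument vanishes at d = -2/7, a square-root branch point, modulus 2/7.
The radius of convergence is the smallest modulus among the singular points: 2/7.

The radius of convergence is 2/7.


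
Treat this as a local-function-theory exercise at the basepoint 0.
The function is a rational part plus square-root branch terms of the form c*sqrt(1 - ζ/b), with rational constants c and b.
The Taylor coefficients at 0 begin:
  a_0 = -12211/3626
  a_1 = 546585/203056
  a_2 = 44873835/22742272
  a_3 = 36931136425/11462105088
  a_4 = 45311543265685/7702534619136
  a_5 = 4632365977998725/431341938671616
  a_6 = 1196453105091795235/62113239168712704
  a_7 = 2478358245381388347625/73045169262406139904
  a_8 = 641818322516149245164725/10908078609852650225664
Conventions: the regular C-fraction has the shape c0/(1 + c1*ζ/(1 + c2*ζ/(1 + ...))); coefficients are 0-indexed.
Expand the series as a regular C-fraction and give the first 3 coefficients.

Taylor coefficients (read off): a_0 = -12211/3626, a_1 = 546585/203056, a_2 = 44873835/22742272.
c0 = a_0 = -12211/3626. Peel one level at a time: if S = 1 + c*ζ/S' with S'(0) = 1, then c is the ζ-coefficient of S and S' = c*ζ/(S - 1).
S_1 = c0/f = 1 + (546585/683816)*ζ + (1145464723635/935208643712)*ζ^2 + ...; c1 = 546585/683816.
S_2 = c1*ζ/(S_1 - 1) = 1 + (-76364314909/49835142448)*ζ + ...; c2 = -76364314909/49835142448.

The regular C-fraction coefficients are [-12211/3626, 546585/683816, -76364314909/49835142448].


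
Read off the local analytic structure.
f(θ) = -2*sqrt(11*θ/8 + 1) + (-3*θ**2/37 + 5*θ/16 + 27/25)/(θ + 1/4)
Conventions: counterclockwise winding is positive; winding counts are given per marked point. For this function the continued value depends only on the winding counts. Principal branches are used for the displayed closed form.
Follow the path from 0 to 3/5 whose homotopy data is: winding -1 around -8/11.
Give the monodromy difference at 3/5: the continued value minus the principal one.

Continued minus principal equals (1/5)*sqrt(730).

The rational part is single-valued and drops out of the difference; each branch term changes only by its own monodromy.
(-2)*sqrt(1 - θ/(-8/11)): winding -1 is odd, the square root flips sign, contributing -2*(-2)*sqrt(1 - (3/5)/(-8/11)) = -2*(-2)*sqrt(73/40) = (1/5)*sqrt(730).
Summing the contributions at θ = 3/5 gives (1/5)*sqrt(730).


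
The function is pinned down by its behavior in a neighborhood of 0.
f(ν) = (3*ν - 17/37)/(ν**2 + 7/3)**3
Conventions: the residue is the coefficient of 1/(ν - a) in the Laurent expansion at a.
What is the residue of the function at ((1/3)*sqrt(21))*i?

The residue is ((459/203056)*sqrt(21))*i.

The factor ν**2 + 7/3 splits as (ν - a)(ν - a') with a = ((1/3)*sqrt(21))*i, a' = -((1/3)*sqrt(21))*i. At the order-3 pole a set g(ν) = (ν - a)^3*f(ν) = [3*ν - 17/37] / (ν - a')^3.
Order-3 pole: residue = g''(a)/2; g''(((1/3)*sqrt(21))*i) = ((459/101528)*sqrt(21))*i, so the residue is ((459/203056)*sqrt(21))*i.


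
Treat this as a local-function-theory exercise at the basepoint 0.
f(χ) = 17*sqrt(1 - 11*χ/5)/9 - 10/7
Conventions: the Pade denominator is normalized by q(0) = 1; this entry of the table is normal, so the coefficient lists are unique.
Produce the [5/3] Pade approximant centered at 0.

Taylor coefficients needed (expand at 0): a_0 = 29/63, a_1 = -187/90, a_2 = -2057/1800, a_3 = -22627/18000, a_4 = -248897/144000, a_5 = -19165069/7200000, a_6 = -210815759/48000000, a_7 = -3644100977/480000000, a_8 = -521106439711/38400000000.
Write the denominator as Q(χ) = 1 + q1*χ + q2*χ^2 + q3*χ^3. Requiring Q*f - P = O(χ^9) with deg P <= 5 kills the coefficients of χ^6..χ^8 in Q*f:
  χ^6: a_6 + q1*a_5 + q2*a_4 + q3*a_3 = 0, i.e. -210815759/48000000 + (-19165069/7200000)*q1 + (-248897/144000)*q2 + (-22627/18000)*q3 = 0.
  χ^7: a_7 + q1*a_6 + q2*a_5 + q3*a_4 = 0, i.e. -3644100977/480000000 + (-210815759/48000000)*q1 + (-19165069/7200000)*q2 + (-248897/144000)*q3 = 0.
  χ^8: a_8 + q1*a_7 + q2*a_6 + q3*a_5 = 0, i.e. -521106439711/38400000000 + (-3644100977/480000000)*q1 + (-210815759/48000000)*q2 + (-19165069/7200000)*q3 = 0.
Solving this linear system: q1 = -297/80, q2 = 3267/800, q3 = -3993/3200.
The numerator is Q*f truncated at degree 5: P0 = a_0 = 29/63; P1 = a_1 + q1*a_0 = -3817/1008; P2 = a_2 + q1*a_1 + q2*a_0 = 2662/315; P3 = a_3 + q1*a_2 + q2*a_1 + q3*a_0 = -30613/5040; P4 = a_4 + q1*a_3 + q2*a_2 + q3*a_1 = 248897/288000; P5 = a_5 + q1*a_4 + q2*a_3 + q3*a_2 = 2737867/57600000.

The Pade approximant has numerator coefficients [29/63, -3817/1008, 2662/315, -30613/5040, 248897/288000, 2737867/57600000]; denominator coefficients [1, -297/80, 3267/800, -3993/3200].
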